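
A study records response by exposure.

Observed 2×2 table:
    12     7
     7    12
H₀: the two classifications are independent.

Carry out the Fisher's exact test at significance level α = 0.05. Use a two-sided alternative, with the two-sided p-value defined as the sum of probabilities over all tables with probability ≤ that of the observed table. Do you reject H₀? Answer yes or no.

Margins: r₁=19, r₂=19, c₁=19, c₂=19, n=38
p_obs = C(19,12)·C(19,7)/C(38,19); sum pmf over tables with pmf ≤ p_obs
p-value (two-sided) = 0.19388
At α=0.05: p ≥ α → fail to reject H₀

reject H₀: no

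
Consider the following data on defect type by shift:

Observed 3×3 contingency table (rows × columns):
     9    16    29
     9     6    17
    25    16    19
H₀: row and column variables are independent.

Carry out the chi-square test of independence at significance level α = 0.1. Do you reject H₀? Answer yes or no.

Row totals [54, 32, 60], col totals [43, 38, 65], n=146
χ² = (9−15.90)²/15.90 + (16−14.05)²/14.05 + (29−24.04)²/24.04 + (9−9.42)²/9.42 + (6−8.33)²/8.33 + (17−14.25)²/14.25 + (25−17.67)²/17.67 + (16−15.62)²/15.62 + (19−26.71)²/26.71 = 10.7672
df = 4
p-value (upper-tail) = 0.02931
At α=0.1: p < α → reject H₀

reject H₀: yes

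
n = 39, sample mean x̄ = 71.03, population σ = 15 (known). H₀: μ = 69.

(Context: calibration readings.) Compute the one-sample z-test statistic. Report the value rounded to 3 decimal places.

test statistic = 0.845

SE = σ/√n = 15/√39 = 2.4019
z = (x̄−μ₀)/SE = (71.03−69)/2.4019 = 0.8452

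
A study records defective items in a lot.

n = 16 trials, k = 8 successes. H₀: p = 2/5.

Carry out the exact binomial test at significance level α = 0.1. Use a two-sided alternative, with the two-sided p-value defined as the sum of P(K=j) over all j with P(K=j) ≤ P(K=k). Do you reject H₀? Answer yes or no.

Exact binomial: n=16, k=8, p₀=2/5=0.4000
P(X=j) = C(n,j)·p₀^j·(1−p₀)^(n−j); p = Σ P(X=j) over j with P(X=j) ≤ P(X=8)
p-value (two-sided) = 0.45050
At α=0.1: p ≥ α → fail to reject H₀

reject H₀: no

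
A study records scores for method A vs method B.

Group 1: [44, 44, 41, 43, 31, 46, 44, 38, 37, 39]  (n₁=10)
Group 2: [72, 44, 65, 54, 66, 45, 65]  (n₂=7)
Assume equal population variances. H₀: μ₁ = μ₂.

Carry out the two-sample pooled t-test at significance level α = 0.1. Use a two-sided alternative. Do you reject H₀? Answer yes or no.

reject H₀: yes

x̄₁=40.700, s₁=4.523, n₁=10
x̄₂=58.714, s₂=11.071, n₂=7
s_p² = [9·4.523² + 6·11.071²]/15 = 61.3019
SE = √(s_p²·(1/10+1/7)) = 3.8584
t = (40.700−58.714)/3.8584 = -4.6688
df = 15
p-value (two-sided) = 0.00030
At α=0.1: p < α → reject H₀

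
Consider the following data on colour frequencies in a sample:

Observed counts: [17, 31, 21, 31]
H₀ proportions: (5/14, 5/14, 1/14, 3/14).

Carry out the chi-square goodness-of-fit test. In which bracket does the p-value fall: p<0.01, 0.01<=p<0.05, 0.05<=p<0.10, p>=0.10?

p-value bracket: p<0.01

n = 100; E_i = n·p_i = [35.71, 35.71, 7.14, 21.43]
χ² = (17−35.71)²/35.71 + (31−35.71)²/35.71 + (21−7.14)²/7.14 + (31−21.43)²/21.43 = 41.5867
df = 3
p-value (upper-tail) = 0.00000
→ bracket: p<0.01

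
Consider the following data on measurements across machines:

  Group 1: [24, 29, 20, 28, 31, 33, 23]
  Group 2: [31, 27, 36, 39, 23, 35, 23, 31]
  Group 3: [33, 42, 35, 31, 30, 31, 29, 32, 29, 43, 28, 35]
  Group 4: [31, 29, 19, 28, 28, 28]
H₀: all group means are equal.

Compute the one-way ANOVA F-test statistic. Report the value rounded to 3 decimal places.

Group means [26.86, 30.62, 33.17, 27.17], grand mean 30.121
SSB = Σnᵢ(x̄ᵢ−x̄)² = 240.283; SSW = ΣΣ(x−x̄ᵢ)² = 729.232
MSB = 240.283/3 = 80.0943; MSW = 729.232/29 = 25.1459
F = MSB/MSW = 3.1852
df = (3, 29)

test statistic = 3.185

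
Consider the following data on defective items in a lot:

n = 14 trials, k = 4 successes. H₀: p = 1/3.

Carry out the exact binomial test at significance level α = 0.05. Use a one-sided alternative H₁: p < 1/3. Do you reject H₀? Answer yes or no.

reject H₀: no

Exact binomial: n=14, k=4, p₀=1/3=0.3333
P(X≤4) from Σ C(n,i)·p₀^i·(1−p₀)^(n−i)
p-value (one-sided, H₁ less) = 0.47550
At α=0.05: p ≥ α → fail to reject H₀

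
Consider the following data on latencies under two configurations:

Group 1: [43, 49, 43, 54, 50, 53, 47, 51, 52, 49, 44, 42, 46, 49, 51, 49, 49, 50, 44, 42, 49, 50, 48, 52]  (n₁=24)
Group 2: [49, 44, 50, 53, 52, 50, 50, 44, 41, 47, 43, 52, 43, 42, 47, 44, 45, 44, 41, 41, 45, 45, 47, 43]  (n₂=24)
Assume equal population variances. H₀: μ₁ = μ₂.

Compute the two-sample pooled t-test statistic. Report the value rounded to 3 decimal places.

test statistic = 2.149

x̄₁=48.167, s₁=3.535, n₁=24
x̄₂=45.917, s₂=3.717, n₂=24
s_p² = [23·3.535² + 23·3.717²]/46 = 13.1558
SE = √(s_p²·(1/24+1/24)) = 1.0471
t = (48.167−45.917)/1.0471 = 2.1489
df = 46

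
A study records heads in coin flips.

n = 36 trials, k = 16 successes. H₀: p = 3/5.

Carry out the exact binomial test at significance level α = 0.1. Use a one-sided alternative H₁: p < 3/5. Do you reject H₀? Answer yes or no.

Exact binomial: n=36, k=16, p₀=3/5=0.6000
P(X≤16) from Σ C(n,i)·p₀^i·(1−p₀)^(n−i)
p-value (one-sided, H₁ less) = 0.04264
At α=0.1: p < α → reject H₀

reject H₀: yes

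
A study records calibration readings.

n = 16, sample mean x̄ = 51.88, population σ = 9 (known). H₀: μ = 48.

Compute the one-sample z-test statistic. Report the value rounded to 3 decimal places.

SE = σ/√n = 9/√16 = 2.2500
z = (x̄−μ₀)/SE = (51.88−48)/2.2500 = 1.7244

test statistic = 1.724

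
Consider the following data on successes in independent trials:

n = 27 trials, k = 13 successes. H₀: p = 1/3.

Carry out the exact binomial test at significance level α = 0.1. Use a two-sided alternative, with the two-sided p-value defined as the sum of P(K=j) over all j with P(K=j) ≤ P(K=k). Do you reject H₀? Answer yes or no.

Exact binomial: n=27, k=13, p₀=1/3=0.3333
P(X=j) = C(n,j)·p₀^j·(1−p₀)^(n−j); p = Σ P(X=j) over j with P(X=j) ≤ P(X=13)
p-value (two-sided) = 0.10656
At α=0.1: p ≥ α → fail to reject H₀

reject H₀: no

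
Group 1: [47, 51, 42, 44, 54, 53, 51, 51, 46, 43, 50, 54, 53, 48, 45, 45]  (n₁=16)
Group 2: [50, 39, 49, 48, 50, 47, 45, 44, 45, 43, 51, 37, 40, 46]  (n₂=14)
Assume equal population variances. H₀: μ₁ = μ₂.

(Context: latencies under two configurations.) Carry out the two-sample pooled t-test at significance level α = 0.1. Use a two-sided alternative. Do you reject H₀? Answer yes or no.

x̄₁=48.562, s₁=4.066, n₁=16
x̄₂=45.286, s₂=4.340, n₂=14
s_p² = [15·4.066² + 13·4.340²]/28 = 17.5998
SE = √(s_p²·(1/16+1/14)) = 1.5353
t = (48.562−45.286)/1.5353 = 2.1343
df = 28
p-value (two-sided) = 0.04171
At α=0.1: p < α → reject H₀

reject H₀: yes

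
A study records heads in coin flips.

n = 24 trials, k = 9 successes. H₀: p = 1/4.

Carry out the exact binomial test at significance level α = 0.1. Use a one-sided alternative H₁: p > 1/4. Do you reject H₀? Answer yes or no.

reject H₀: no

Exact binomial: n=24, k=9, p₀=1/4=0.2500
P(X≥9) from Σ C(n,i)·p₀^i·(1−p₀)^(n−i)
p-value (one-sided, H₁ greater) = 0.12132
At α=0.1: p ≥ α → fail to reject H₀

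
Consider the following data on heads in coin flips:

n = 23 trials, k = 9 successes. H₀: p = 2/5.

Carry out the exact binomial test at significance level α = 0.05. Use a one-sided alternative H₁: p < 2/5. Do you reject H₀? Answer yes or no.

Exact binomial: n=23, k=9, p₀=2/5=0.4000
P(X≤9) from Σ C(n,i)·p₀^i·(1−p₀)^(n−i)
p-value (one-sided, H₁ less) = 0.55623
At α=0.05: p ≥ α → fail to reject H₀

reject H₀: no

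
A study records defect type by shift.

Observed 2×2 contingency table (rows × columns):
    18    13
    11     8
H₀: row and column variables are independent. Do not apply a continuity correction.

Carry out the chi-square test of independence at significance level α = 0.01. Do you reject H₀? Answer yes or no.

Row totals [31, 19], col totals [29, 21], n=50
χ² = (18−17.98)²/17.98 + (13−13.02)²/13.02 + (11−11.02)²/11.02 + (8−7.98)²/7.98 = 0.0001
df = 1
p-value (upper-tail) = 0.99058
At α=0.01: p ≥ α → fail to reject H₀

reject H₀: no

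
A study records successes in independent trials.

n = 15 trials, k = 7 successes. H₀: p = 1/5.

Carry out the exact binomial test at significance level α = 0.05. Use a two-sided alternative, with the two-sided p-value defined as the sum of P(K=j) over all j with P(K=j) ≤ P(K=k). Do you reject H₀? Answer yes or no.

Exact binomial: n=15, k=7, p₀=1/5=0.2000
P(X=j) = C(n,j)·p₀^j·(1−p₀)^(n−j); p = Σ P(X=j) over j with P(X=j) ≤ P(X=7)
p-value (two-sided) = 0.01806
At α=0.05: p < α → reject H₀

reject H₀: yes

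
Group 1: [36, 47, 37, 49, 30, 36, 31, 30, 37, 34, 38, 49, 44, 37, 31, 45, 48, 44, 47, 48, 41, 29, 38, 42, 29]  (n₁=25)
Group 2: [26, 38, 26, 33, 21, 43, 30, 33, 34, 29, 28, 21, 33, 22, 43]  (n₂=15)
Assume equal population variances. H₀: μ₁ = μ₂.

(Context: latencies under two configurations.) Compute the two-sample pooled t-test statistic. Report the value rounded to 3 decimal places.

test statistic = 3.705

x̄₁=39.080, s₁=6.879, n₁=25
x̄₂=30.667, s₂=7.078, n₂=15
s_p² = [24·6.879² + 14·7.078²]/38 = 48.3467
SE = √(s_p²·(1/25+1/15)) = 2.2709
t = (39.080−30.667)/2.2709 = 3.7048
df = 38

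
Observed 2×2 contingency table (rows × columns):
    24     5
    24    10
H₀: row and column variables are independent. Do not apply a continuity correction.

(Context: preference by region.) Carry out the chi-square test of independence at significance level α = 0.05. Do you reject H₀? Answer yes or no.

Row totals [29, 34], col totals [48, 15], n=63
χ² = (24−22.10)²/22.10 + (5−6.90)²/6.90 + (24−25.90)²/25.90 + (10−8.10)²/8.10 = 1.2779
df = 1
p-value (upper-tail) = 0.25829
At α=0.05: p ≥ α → fail to reject H₀

reject H₀: no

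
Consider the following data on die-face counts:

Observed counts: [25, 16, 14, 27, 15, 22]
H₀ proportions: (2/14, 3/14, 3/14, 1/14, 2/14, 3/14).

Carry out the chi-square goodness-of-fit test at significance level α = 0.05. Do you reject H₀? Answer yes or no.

n = 119; E_i = n·p_i = [17.00, 25.50, 25.50, 8.50, 17.00, 25.50]
χ² = (25−17.00)²/17.00 + (16−25.50)²/25.50 + (14−25.50)²/25.50 + (27−8.50)²/8.50 + (15−17.00)²/17.00 + (22−25.50)²/25.50 = 53.4706
df = 5
p-value (upper-tail) = 0.00000
At α=0.05: p < α → reject H₀

reject H₀: yes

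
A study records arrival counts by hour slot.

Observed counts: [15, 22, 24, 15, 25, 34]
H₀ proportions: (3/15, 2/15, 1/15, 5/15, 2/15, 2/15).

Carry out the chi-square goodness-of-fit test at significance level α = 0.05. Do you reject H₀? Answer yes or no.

reject H₀: yes

n = 135; E_i = n·p_i = [27.00, 18.00, 9.00, 45.00, 18.00, 18.00]
χ² = (15−27.00)²/27.00 + (22−18.00)²/18.00 + (24−9.00)²/9.00 + (15−45.00)²/45.00 + (25−18.00)²/18.00 + (34−18.00)²/18.00 = 68.1667
df = 5
p-value (upper-tail) = 0.00000
At α=0.05: p < α → reject H₀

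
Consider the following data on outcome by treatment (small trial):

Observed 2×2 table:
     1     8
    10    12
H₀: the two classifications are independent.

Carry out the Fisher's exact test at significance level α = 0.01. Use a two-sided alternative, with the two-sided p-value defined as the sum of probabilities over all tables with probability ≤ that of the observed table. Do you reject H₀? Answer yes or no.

Margins: r₁=9, r₂=22, c₁=11, c₂=20, n=31
p_obs = C(9,1)·C(22,10)/C(31,11); sum pmf over tables with pmf ≤ p_obs
p-value (two-sided) = 0.10647
At α=0.01: p ≥ α → fail to reject H₀

reject H₀: no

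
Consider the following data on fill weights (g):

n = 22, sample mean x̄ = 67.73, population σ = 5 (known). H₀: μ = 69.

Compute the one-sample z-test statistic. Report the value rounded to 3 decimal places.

test statistic = -1.191

SE = σ/√n = 5/√22 = 1.0660
z = (x̄−μ₀)/SE = (67.73−69)/1.0660 = -1.1914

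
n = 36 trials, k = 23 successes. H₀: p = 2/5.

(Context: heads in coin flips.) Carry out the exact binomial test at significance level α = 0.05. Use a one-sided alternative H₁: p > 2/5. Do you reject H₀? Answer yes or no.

Exact binomial: n=36, k=23, p₀=2/5=0.4000
P(X≥23) from Σ C(n,i)·p₀^i·(1−p₀)^(n−i)
p-value (one-sided, H₁ greater) = 0.00323
At α=0.05: p < α → reject H₀

reject H₀: yes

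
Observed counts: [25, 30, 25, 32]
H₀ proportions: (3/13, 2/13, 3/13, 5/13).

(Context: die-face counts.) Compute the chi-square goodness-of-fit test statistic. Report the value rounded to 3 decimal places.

n = 112; E_i = n·p_i = [25.85, 17.23, 25.85, 43.08]
χ² = (25−25.85)²/25.85 + (30−17.23)²/17.23 + (25−25.85)²/25.85 + (32−43.08)²/43.08 = 12.3667
df = 3

test statistic = 12.367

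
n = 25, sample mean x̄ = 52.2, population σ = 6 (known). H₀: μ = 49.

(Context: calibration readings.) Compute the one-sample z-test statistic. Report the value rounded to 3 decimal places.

SE = σ/√n = 6/√25 = 1.2000
z = (x̄−μ₀)/SE = (52.2−49)/1.2000 = 2.6667

test statistic = 2.667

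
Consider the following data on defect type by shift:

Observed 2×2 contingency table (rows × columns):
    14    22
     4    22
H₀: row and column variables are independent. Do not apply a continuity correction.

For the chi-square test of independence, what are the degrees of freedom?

df = (r−1)(c−1) = (2−1)·(2−1) = 1

degrees of freedom = 1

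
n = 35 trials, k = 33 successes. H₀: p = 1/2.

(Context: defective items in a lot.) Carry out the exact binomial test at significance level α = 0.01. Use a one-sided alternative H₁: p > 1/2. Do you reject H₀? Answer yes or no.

Exact binomial: n=35, k=33, p₀=1/2=0.5000
P(X≥33) from Σ C(n,i)·p₀^i·(1−p₀)^(n−i)
p-value (one-sided, H₁ greater) = 0.00000
At α=0.01: p < α → reject H₀

reject H₀: yes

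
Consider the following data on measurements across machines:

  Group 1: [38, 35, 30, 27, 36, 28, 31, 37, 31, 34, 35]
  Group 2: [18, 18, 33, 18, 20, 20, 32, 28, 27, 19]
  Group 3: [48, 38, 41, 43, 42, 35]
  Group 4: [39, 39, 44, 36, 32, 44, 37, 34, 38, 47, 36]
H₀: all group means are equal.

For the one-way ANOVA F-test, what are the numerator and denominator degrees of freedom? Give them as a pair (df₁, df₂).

degrees of freedom = [3, 34]

k = 4 groups, N = 38 total
df = (k−1, N−k) = (4−1, 38−4) = (3, 34)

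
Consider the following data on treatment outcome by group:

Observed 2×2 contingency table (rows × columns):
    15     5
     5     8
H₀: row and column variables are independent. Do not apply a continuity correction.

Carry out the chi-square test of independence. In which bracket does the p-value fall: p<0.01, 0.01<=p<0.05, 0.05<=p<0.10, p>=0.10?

p-value bracket: 0.01<=p<0.05

Row totals [20, 13], col totals [20, 13], n=33
χ² = (15−12.12)²/12.12 + (5−7.88)²/7.88 + (5−7.88)²/7.88 + (8−5.12)²/5.12 = 4.4057
df = 1
p-value (upper-tail) = 0.03582
→ bracket: 0.01<=p<0.05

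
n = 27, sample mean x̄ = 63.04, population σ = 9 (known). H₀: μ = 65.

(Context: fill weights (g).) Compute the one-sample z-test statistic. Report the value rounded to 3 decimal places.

SE = σ/√n = 9/√27 = 1.7321
z = (x̄−μ₀)/SE = (63.04−65)/1.7321 = -1.1316

test statistic = -1.132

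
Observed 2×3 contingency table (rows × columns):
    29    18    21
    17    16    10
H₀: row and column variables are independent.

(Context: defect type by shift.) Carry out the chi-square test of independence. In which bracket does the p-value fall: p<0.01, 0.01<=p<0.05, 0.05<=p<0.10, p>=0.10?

Row totals [68, 43], col totals [46, 34, 31], n=111
χ² = (29−28.18)²/28.18 + (18−20.83)²/20.83 + (21−18.99)²/18.99 + (17−17.82)²/17.82 + (16−13.17)²/13.17 + (10−12.01)²/12.01 = 1.6019
df = 2
p-value (upper-tail) = 0.44889
→ bracket: p>=0.10

p-value bracket: p>=0.10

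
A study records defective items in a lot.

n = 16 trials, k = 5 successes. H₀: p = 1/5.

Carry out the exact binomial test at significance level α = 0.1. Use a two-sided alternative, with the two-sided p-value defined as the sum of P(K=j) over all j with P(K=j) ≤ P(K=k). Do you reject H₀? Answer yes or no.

reject H₀: no

Exact binomial: n=16, k=5, p₀=1/5=0.2000
P(X=j) = C(n,j)·p₀^j·(1−p₀)^(n−j); p = Σ P(X=j) over j with P(X=j) ≤ P(X=5)
p-value (two-sided) = 0.34249
At α=0.1: p ≥ α → fail to reject H₀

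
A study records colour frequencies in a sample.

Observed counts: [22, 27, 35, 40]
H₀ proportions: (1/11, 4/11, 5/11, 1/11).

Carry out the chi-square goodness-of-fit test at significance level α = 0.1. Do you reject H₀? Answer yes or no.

reject H₀: yes

n = 124; E_i = n·p_i = [11.27, 45.09, 56.36, 11.27]
χ² = (22−11.27)²/11.27 + (27−45.09)²/45.09 + (35−56.36)²/56.36 + (40−11.27)²/11.27 = 98.7722
df = 3
p-value (upper-tail) = 0.00000
At α=0.1: p < α → reject H₀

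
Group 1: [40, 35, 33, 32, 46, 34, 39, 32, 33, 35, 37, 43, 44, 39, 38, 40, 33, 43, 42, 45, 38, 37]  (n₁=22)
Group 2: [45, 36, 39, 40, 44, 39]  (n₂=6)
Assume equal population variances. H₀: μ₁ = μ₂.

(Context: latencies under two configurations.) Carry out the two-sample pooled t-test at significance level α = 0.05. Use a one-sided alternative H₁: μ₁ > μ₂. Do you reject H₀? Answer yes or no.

reject H₀: no

x̄₁=38.091, s₁=4.407, n₁=22
x̄₂=40.500, s₂=3.391, n₂=6
s_p² = [21·4.407² + 5·3.391²]/26 = 17.8969
SE = √(s_p²·(1/22+1/6)) = 1.9484
t = (38.091−40.500)/1.9484 = -1.2364
df = 26
p-value (one-sided, H₁ greater) = 0.88633
At α=0.05: p ≥ α → fail to reject H₀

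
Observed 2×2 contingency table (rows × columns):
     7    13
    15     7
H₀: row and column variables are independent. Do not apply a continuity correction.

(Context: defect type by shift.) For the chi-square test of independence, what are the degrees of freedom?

df = (r−1)(c−1) = (2−1)·(2−1) = 1

degrees of freedom = 1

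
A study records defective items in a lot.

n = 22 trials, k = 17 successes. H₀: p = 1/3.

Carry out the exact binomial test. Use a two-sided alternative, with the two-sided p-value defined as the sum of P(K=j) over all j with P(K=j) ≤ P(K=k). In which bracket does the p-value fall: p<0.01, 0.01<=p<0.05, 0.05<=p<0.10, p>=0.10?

Exact binomial: n=22, k=17, p₀=1/3=0.3333
P(X=j) = C(n,j)·p₀^j·(1−p₀)^(n−j); p = Σ P(X=j) over j with P(X=j) ≤ P(X=17)
p-value (two-sided) = 0.00003
→ bracket: p<0.01

p-value bracket: p<0.01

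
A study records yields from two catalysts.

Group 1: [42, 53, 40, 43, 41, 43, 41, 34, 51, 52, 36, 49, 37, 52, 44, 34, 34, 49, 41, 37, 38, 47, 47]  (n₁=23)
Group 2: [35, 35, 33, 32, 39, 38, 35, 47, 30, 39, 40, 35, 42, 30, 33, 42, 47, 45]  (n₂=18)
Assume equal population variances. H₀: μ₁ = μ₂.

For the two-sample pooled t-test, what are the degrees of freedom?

df = n₁ + n₂ − 2 = 23 + 18 − 2 = 39

degrees of freedom = 39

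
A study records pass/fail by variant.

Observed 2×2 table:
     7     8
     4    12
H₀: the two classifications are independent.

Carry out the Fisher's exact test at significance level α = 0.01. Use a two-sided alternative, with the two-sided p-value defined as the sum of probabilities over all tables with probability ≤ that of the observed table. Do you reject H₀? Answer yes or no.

reject H₀: no

Margins: r₁=15, r₂=16, c₁=11, c₂=20, n=31
p_obs = C(15,7)·C(16,4)/C(31,11); sum pmf over tables with pmf ≤ p_obs
p-value (two-sided) = 0.27337
At α=0.01: p ≥ α → fail to reject H₀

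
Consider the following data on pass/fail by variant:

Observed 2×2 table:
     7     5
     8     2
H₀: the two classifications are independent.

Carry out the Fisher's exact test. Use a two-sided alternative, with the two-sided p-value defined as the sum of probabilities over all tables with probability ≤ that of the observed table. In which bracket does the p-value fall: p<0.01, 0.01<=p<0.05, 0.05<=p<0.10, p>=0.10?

Margins: r₁=12, r₂=10, c₁=15, c₂=7, n=22
p_obs = C(12,7)·C(10,8)/C(22,15); sum pmf over tables with pmf ≤ p_obs
p-value (two-sided) = 0.38080
→ bracket: p>=0.10

p-value bracket: p>=0.10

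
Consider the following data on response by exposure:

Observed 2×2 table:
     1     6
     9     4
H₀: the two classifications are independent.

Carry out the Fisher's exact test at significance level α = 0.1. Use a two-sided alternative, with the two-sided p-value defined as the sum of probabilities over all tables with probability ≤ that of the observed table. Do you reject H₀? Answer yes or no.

reject H₀: yes

Margins: r₁=7, r₂=13, c₁=10, c₂=10, n=20
p_obs = C(7,1)·C(13,9)/C(20,10); sum pmf over tables with pmf ≤ p_obs
p-value (two-sided) = 0.05728
At α=0.1: p < α → reject H₀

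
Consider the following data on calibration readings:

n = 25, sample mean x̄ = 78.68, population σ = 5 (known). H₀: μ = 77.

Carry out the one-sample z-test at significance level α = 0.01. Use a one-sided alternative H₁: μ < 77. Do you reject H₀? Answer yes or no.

SE = σ/√n = 5/√25 = 1.0000
z = (x̄−μ₀)/SE = (78.68−77)/1.0000 = 1.6800
p-value (one-sided, H₁ less) = 0.95352
At α=0.01: p ≥ α → fail to reject H₀

reject H₀: no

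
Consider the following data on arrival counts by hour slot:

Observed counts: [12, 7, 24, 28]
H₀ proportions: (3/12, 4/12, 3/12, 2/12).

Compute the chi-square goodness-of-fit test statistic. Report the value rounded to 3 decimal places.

test statistic = 37.887

n = 71; E_i = n·p_i = [17.75, 23.67, 17.75, 11.83]
χ² = (12−17.75)²/17.75 + (7−23.67)²/23.67 + (24−17.75)²/17.75 + (28−11.83)²/11.83 = 37.8873
df = 3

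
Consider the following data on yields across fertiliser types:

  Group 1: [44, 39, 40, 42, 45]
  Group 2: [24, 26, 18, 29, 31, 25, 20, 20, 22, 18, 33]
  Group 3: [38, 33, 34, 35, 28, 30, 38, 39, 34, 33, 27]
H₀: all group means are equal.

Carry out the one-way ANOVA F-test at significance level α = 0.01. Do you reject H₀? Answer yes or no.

Group means [42.00, 24.18, 33.55], grand mean 31.296
SSB = Σnᵢ(x̄ᵢ−x̄)² = 1185.266; SSW = ΣΣ(x−x̄ᵢ)² = 452.364
MSB = 1185.266/2 = 592.6330; MSW = 452.364/24 = 18.8485
F = MSB/MSW = 31.4419
df = (2, 24)
p-value (upper-tail) = 0.00000
At α=0.01: p < α → reject H₀

reject H₀: yes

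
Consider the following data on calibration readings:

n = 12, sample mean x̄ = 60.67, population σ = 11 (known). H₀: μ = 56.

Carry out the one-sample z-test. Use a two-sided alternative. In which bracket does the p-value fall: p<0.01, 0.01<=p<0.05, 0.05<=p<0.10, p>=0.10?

SE = σ/√n = 11/√12 = 3.1754
z = (x̄−μ₀)/SE = (60.67−56)/3.1754 = 1.4707
p-value (two-sided) = 0.14138
→ bracket: p>=0.10

p-value bracket: p>=0.10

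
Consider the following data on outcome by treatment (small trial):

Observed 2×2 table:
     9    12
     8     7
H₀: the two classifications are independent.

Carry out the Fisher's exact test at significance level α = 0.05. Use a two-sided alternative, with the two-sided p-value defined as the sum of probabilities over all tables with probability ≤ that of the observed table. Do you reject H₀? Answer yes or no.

reject H₀: no

Margins: r₁=21, r₂=15, c₁=17, c₂=19, n=36
p_obs = C(21,9)·C(15,8)/C(36,17); sum pmf over tables with pmf ≤ p_obs
p-value (two-sided) = 0.73600
At α=0.05: p ≥ α → fail to reject H₀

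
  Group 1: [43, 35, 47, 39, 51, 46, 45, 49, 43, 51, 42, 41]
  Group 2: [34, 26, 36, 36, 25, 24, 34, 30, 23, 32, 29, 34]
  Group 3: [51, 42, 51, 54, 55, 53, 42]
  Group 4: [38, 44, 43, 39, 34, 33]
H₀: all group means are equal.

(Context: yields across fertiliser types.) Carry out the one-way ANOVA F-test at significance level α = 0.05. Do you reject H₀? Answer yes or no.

reject H₀: yes

Group means [44.33, 30.25, 49.71, 38.50], grand mean 39.838
SSB = Σnᵢ(x̄ᵢ−x̄)² = 2039.182; SSW = ΣΣ(x−x̄ᵢ)² = 787.845
MSB = 2039.182/3 = 679.7273; MSW = 787.845/33 = 23.8741
F = MSB/MSW = 28.4713
df = (3, 33)
p-value (upper-tail) = 0.00000
At α=0.05: p < α → reject H₀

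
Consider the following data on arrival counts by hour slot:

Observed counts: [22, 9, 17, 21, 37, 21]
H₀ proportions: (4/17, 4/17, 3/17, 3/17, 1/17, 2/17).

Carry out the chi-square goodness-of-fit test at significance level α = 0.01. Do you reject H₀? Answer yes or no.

reject H₀: yes

n = 127; E_i = n·p_i = [29.88, 29.88, 22.41, 22.41, 7.47, 14.94]
χ² = (22−29.88)²/29.88 + (9−29.88)²/29.88 + (17−22.41)²/22.41 + (21−22.41)²/22.41 + (37−7.47)²/7.47 + (21−14.94)²/14.94 = 137.2474
df = 5
p-value (upper-tail) = 0.00000
At α=0.01: p < α → reject H₀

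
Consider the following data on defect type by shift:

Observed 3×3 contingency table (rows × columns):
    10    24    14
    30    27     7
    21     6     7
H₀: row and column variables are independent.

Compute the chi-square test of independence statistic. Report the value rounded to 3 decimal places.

test statistic = 19.112

Row totals [48, 64, 34], col totals [61, 57, 28], n=146
χ² = (10−20.05)²/20.05 + (24−18.74)²/18.74 + (14−9.21)²/9.21 + (30−26.74)²/26.74 + (27−24.99)²/24.99 + (7−12.27)²/12.27 + (21−14.21)²/14.21 + (6−13.27)²/13.27 + (7−6.52)²/6.52 = 19.1119
df = 4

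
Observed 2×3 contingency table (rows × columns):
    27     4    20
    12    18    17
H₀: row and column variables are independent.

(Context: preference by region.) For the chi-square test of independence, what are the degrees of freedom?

df = (r−1)(c−1) = (2−1)·(3−1) = 2

degrees of freedom = 2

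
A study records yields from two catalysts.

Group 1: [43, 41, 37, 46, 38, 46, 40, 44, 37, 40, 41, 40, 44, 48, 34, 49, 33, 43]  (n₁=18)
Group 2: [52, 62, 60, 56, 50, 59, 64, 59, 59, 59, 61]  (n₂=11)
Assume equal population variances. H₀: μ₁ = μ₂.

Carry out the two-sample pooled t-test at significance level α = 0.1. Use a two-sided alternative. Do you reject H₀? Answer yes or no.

x̄₁=41.333, s₁=4.498, n₁=18
x̄₂=58.273, s₂=4.149, n₂=11
s_p² = [17·4.498² + 10·4.149²]/27 = 19.1178
SE = √(s_p²·(1/18+1/11)) = 1.6733
t = (41.333−58.273)/1.6733 = -10.1231
df = 27
p-value (two-sided) = 0.00000
At α=0.1: p < α → reject H₀

reject H₀: yes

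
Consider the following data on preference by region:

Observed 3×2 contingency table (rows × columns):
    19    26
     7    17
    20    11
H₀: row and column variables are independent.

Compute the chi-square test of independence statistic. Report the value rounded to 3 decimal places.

Row totals [45, 24, 31], col totals [46, 54], n=100
χ² = (19−20.70)²/20.70 + (26−24.30)²/24.30 + (7−11.04)²/11.04 + (17−12.96)²/12.96 + (20−14.26)²/14.26 + (11−16.74)²/16.74 = 7.2750
df = 2

test statistic = 7.275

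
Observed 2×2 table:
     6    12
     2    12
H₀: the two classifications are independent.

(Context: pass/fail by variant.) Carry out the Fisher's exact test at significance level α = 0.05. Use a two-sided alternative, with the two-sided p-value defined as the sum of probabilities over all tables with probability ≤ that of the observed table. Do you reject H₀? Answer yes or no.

reject H₀: no

Margins: r₁=18, r₂=14, c₁=8, c₂=24, n=32
p_obs = C(18,6)·C(14,2)/C(32,8); sum pmf over tables with pmf ≤ p_obs
p-value (two-sided) = 0.41228
At α=0.05: p ≥ α → fail to reject H₀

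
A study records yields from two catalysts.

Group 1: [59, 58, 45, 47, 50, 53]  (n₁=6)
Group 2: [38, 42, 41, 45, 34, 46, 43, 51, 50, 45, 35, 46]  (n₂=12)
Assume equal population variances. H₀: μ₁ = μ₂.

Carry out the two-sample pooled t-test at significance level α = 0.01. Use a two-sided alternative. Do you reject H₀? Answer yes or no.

reject H₀: yes

x̄₁=52.000, s₁=5.727, n₁=6
x̄₂=43.000, s₂=5.343, n₂=12
s_p² = [5·5.727² + 11·5.343²]/16 = 29.8750
SE = √(s_p²·(1/6+1/12)) = 2.7329
t = (52.000−43.000)/2.7329 = 3.2932
df = 16
p-value (two-sided) = 0.00458
At α=0.01: p < α → reject H₀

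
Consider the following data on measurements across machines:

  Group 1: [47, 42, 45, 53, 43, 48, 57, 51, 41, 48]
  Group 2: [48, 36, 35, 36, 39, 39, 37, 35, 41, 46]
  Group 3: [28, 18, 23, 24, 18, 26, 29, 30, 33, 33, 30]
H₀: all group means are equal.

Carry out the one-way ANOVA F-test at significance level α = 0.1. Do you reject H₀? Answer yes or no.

reject H₀: yes

Group means [47.50, 39.20, 26.55], grand mean 37.387
SSB = Σnᵢ(x̄ᵢ−x̄)² = 2348.528; SSW = ΣΣ(x−x̄ᵢ)² = 700.827
MSB = 2348.528/2 = 1174.2638; MSW = 700.827/28 = 25.0295
F = MSB/MSW = 46.9151
df = (2, 28)
p-value (upper-tail) = 0.00000
At α=0.1: p < α → reject H₀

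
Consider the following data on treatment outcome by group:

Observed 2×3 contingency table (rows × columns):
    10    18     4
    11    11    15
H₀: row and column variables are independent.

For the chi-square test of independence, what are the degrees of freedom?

degrees of freedom = 2

df = (r−1)(c−1) = (2−1)·(3−1) = 2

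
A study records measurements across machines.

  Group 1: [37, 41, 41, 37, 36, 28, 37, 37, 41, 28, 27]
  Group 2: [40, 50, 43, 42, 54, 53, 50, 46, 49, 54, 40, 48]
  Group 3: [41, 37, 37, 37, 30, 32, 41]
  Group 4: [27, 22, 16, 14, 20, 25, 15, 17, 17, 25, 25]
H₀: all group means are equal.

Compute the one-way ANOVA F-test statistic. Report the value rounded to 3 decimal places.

test statistic = 57.917

Group means [35.45, 47.42, 36.43, 20.27], grand mean 35.049
SSB = Σnᵢ(x̄ᵢ−x̄)² = 4252.362; SSW = ΣΣ(x−x̄ᵢ)² = 905.540
MSB = 4252.362/3 = 1417.4541; MSW = 905.540/37 = 24.4741
F = MSB/MSW = 57.9166
df = (3, 37)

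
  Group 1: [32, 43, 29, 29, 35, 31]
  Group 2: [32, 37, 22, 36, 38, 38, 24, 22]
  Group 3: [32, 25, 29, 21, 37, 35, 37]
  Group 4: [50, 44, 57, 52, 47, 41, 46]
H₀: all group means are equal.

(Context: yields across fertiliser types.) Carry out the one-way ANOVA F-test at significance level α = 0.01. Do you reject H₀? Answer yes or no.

reject H₀: yes

Group means [33.17, 31.12, 30.86, 48.14], grand mean 35.750
SSB = Σnᵢ(x̄ᵢ−x̄)² = 1453.827; SSW = ΣΣ(x−x̄ᵢ)² = 911.423
MSB = 1453.827/3 = 484.6091; MSW = 911.423/24 = 37.9759
F = MSB/MSW = 12.7610
df = (3, 24)
p-value (upper-tail) = 0.00003
At α=0.01: p < α → reject H₀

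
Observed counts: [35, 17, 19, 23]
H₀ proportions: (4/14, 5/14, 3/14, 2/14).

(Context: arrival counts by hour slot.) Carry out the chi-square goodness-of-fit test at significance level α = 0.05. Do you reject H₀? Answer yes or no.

reject H₀: yes

n = 94; E_i = n·p_i = [26.86, 33.57, 20.14, 13.43]
χ² = (35−26.86)²/26.86 + (17−33.57)²/33.57 + (19−20.14)²/20.14 + (23−13.43)²/13.43 = 17.5358
df = 3
p-value (upper-tail) = 0.00055
At α=0.05: p < α → reject H₀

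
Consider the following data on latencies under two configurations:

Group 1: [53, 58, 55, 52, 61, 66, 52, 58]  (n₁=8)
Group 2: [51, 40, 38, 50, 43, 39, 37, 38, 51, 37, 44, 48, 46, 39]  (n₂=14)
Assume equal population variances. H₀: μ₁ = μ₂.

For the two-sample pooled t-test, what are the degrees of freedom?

degrees of freedom = 20

df = n₁ + n₂ − 2 = 8 + 14 − 2 = 20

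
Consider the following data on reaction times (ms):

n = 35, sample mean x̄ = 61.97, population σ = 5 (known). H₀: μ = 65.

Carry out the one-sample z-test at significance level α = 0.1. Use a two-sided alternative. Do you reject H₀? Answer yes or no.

reject H₀: yes

SE = σ/√n = 5/√35 = 0.8452
z = (x̄−μ₀)/SE = (61.97−65)/0.8452 = -3.5851
p-value (two-sided) = 0.00034
At α=0.1: p < α → reject H₀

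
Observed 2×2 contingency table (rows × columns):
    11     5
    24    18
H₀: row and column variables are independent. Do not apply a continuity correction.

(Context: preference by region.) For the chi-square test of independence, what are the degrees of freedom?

df = (r−1)(c−1) = (2−1)·(2−1) = 1

degrees of freedom = 1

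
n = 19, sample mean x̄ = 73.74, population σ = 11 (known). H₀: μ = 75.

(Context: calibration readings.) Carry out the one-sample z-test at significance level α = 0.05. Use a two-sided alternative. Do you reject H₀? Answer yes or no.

reject H₀: no

SE = σ/√n = 11/√19 = 2.5236
z = (x̄−μ₀)/SE = (73.74−75)/2.5236 = -0.4993
p-value (two-sided) = 0.61757
At α=0.05: p ≥ α → fail to reject H₀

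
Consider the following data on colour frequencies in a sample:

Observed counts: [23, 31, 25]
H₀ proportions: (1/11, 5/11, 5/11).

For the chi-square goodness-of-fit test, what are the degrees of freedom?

df = k − 1 = 3 − 1 = 2

degrees of freedom = 2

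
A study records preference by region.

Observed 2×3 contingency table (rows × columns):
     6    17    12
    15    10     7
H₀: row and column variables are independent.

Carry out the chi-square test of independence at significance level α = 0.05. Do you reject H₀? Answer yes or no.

reject H₀: yes

Row totals [35, 32], col totals [21, 27, 19], n=67
χ² = (6−10.97)²/10.97 + (17−14.10)²/14.10 + (12−9.93)²/9.93 + (15−10.03)²/10.03 + (10−12.90)²/12.90 + (7−9.07)²/9.07 = 6.8672
df = 2
p-value (upper-tail) = 0.03227
At α=0.05: p < α → reject H₀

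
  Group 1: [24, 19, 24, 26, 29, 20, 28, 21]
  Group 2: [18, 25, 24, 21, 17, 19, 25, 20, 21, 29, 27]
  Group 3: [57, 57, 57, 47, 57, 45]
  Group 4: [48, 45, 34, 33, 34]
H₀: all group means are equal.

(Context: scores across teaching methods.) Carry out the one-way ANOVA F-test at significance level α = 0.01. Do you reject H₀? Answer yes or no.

reject H₀: yes

Group means [23.88, 22.36, 53.33, 38.80], grand mean 31.700
SSB = Σnᵢ(x̄ᵢ−x̄)² = 4508.746; SSW = ΣΣ(x−x̄ᵢ)² = 611.554
MSB = 4508.746/3 = 1502.9154; MSW = 611.554/26 = 23.5213
F = MSB/MSW = 63.8959
df = (3, 26)
p-value (upper-tail) = 0.00000
At α=0.01: p < α → reject H₀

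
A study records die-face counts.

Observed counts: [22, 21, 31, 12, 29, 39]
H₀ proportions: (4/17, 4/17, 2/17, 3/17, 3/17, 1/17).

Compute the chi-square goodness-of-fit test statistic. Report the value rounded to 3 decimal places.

n = 154; E_i = n·p_i = [36.24, 36.24, 18.12, 27.18, 27.18, 9.06]
χ² = (22−36.24)²/36.24 + (21−36.24)²/36.24 + (31−18.12)²/18.12 + (12−27.18)²/27.18 + (29−27.18)²/27.18 + (39−9.06)²/9.06 = 128.7170
df = 5

test statistic = 128.717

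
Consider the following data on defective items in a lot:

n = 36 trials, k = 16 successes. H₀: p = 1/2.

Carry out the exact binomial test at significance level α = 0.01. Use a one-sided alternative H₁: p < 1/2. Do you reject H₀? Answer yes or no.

reject H₀: no

Exact binomial: n=36, k=16, p₀=1/2=0.5000
P(X≤16) from Σ C(n,i)·p₀^i·(1−p₀)^(n−i)
p-value (one-sided, H₁ less) = 0.30886
At α=0.01: p ≥ α → fail to reject H₀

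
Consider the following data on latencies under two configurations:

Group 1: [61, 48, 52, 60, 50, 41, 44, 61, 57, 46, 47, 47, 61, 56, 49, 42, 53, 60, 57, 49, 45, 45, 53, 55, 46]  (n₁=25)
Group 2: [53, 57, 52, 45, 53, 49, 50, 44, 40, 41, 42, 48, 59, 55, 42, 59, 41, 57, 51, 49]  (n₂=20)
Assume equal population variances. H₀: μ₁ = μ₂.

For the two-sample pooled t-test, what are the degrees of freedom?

df = n₁ + n₂ − 2 = 25 + 20 − 2 = 43

degrees of freedom = 43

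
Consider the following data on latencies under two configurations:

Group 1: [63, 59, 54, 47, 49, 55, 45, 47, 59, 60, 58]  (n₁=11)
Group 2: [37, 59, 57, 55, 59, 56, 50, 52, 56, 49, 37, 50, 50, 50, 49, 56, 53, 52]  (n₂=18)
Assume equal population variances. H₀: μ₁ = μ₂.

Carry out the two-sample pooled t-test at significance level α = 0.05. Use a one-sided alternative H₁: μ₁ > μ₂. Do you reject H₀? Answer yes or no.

reject H₀: no

x̄₁=54.182, s₁=6.226, n₁=11
x̄₂=51.500, s₂=6.233, n₂=18
s_p² = [10·6.226² + 17·6.233²]/27 = 38.8199
SE = √(s_p²·(1/11+1/18)) = 2.3845
t = (54.182−51.500)/2.3845 = 1.1247
df = 27
p-value (one-sided, H₁ greater) = 0.13531
At α=0.05: p ≥ α → fail to reject H₀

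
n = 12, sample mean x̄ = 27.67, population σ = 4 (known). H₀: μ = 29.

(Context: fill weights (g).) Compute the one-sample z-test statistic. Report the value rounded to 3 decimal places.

SE = σ/√n = 4/√12 = 1.1547
z = (x̄−μ₀)/SE = (27.67−29)/1.1547 = -1.1518

test statistic = -1.152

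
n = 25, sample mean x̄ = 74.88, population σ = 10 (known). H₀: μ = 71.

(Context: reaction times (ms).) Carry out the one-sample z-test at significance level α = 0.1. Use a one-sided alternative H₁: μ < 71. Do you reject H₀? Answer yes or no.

SE = σ/√n = 10/√25 = 2.0000
z = (x̄−μ₀)/SE = (74.88−71)/2.0000 = 1.9400
p-value (one-sided, H₁ less) = 0.97381
At α=0.1: p ≥ α → fail to reject H₀

reject H₀: no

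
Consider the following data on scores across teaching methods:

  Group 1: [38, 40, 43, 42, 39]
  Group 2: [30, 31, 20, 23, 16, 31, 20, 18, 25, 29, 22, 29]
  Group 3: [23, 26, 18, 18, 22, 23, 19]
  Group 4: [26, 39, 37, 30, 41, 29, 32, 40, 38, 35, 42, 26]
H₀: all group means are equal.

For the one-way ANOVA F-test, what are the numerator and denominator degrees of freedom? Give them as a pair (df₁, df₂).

k = 4 groups, N = 36 total
df = (k−1, N−k) = (4−1, 36−4) = (3, 32)

degrees of freedom = [3, 32]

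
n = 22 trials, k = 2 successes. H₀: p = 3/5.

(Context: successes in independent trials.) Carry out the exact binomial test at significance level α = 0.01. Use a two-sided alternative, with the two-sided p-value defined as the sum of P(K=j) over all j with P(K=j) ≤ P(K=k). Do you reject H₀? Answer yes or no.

Exact binomial: n=22, k=2, p₀=3/5=0.6000
P(X=j) = C(n,j)·p₀^j·(1−p₀)^(n−j); p = Σ P(X=j) over j with P(X=j) ≤ P(X=2)
p-value (two-sided) = 0.00000
At α=0.01: p < α → reject H₀

reject H₀: yes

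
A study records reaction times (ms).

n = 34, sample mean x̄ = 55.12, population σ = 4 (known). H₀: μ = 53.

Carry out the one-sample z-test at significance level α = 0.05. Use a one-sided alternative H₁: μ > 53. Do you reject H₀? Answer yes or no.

reject H₀: yes

SE = σ/√n = 4/√34 = 0.6860
z = (x̄−μ₀)/SE = (55.12−53)/0.6860 = 3.0904
p-value (one-sided, H₁ greater) = 0.00100
At α=0.05: p < α → reject H₀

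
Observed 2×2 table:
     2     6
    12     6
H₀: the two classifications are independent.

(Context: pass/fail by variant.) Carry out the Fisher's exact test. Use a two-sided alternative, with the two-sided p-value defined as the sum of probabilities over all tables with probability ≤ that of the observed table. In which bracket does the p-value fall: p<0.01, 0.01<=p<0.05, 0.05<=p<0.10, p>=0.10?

Margins: r₁=8, r₂=18, c₁=14, c₂=12, n=26
p_obs = C(8,2)·C(18,12)/C(26,14); sum pmf over tables with pmf ≤ p_obs
p-value (two-sided) = 0.08952
→ bracket: 0.05<=p<0.10

p-value bracket: 0.05<=p<0.10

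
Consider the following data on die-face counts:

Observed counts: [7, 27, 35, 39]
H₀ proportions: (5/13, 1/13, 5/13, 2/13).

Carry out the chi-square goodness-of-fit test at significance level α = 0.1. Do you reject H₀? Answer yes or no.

n = 108; E_i = n·p_i = [41.54, 8.31, 41.54, 16.62]
χ² = (7−41.54)²/41.54 + (27−8.31)²/8.31 + (35−41.54)²/41.54 + (39−16.62)²/16.62 = 101.9620
df = 3
p-value (upper-tail) = 0.00000
At α=0.1: p < α → reject H₀

reject H₀: yes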